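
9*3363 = 30267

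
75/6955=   15/1391 = 0.01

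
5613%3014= 2599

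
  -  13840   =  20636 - 34476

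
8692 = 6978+1714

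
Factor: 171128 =2^3*21391^1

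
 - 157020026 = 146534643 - 303554669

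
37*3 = 111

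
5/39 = 5/39 = 0.13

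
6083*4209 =25603347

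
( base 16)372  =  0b1101110010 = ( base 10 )882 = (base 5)12012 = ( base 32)ri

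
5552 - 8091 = -2539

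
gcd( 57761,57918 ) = 1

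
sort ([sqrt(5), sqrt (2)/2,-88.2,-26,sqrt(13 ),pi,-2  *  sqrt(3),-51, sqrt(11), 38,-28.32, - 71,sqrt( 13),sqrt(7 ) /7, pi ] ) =[-88.2, - 71, -51,-28.32, - 26,-2*sqrt( 3), sqrt(  7)/7,sqrt (2)/2, sqrt(5 ),  pi,pi, sqrt(11),  sqrt(13),sqrt( 13) , 38 ] 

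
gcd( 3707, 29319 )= 337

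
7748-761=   6987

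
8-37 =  - 29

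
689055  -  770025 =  - 80970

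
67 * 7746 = 518982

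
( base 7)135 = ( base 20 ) 3F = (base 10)75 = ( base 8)113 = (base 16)4b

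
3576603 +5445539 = 9022142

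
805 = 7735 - 6930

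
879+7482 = 8361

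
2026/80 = 25 + 13/40 = 25.32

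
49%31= 18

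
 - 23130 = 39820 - 62950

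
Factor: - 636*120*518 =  - 39533760= -  2^6*3^2*5^1*7^1  *37^1*53^1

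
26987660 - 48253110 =-21265450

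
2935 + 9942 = 12877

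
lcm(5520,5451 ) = 436080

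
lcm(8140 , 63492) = 317460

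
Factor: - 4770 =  - 2^1*3^2*5^1*53^1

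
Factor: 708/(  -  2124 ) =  - 1/3=- 3^(  -  1)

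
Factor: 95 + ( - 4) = 7^1 * 13^1 = 91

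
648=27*24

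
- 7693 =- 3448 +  - 4245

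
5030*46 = 231380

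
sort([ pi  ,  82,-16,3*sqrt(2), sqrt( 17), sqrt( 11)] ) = [ - 16,pi,sqrt(11), sqrt( 17 ),3*sqrt(2), 82] 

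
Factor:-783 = - 3^3 *29^1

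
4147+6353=10500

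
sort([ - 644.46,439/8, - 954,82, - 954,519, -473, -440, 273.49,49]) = [-954,-954,-644.46, - 473, - 440,49,439/8,  82,  273.49,519] 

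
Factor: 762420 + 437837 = 137^1*8761^1 = 1200257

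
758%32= 22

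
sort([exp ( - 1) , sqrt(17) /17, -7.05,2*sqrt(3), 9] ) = [ - 7.05,sqrt( 17)/17,exp( - 1 ), 2*sqrt(3 ),9] 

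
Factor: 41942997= 3^2*163^1*28591^1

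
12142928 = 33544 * 362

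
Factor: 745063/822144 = 2^( - 7)*3^(-1 )*11^1 * 2141^(-1 )*67733^1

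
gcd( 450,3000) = 150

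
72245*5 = 361225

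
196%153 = 43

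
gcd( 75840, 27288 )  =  24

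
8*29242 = 233936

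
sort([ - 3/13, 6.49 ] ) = [ - 3/13,6.49] 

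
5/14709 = 5/14709 = 0.00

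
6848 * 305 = 2088640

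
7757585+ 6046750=13804335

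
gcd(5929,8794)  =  1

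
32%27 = 5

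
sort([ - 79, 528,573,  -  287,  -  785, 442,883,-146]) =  [ - 785, -287, - 146, - 79,442, 528, 573,883 ]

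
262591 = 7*37513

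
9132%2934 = 330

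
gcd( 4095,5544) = 63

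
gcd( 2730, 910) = 910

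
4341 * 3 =13023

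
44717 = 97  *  461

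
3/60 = 1/20 = 0.05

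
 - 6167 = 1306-7473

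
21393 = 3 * 7131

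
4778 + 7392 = 12170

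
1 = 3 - 2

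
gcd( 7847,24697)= 1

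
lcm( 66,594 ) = 594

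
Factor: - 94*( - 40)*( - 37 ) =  - 139120 = -2^4*5^1*37^1 * 47^1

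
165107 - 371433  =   - 206326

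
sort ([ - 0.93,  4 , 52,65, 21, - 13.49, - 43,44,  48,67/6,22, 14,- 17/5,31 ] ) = [  -  43, - 13.49, - 17/5, - 0.93,4,67/6, 14,21,22,31,44 , 48, 52, 65]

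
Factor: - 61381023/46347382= - 2^( - 1)*3^1*11^1*29^1* 31^1*2069^1*23173691^ ( - 1) 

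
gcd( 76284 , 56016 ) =36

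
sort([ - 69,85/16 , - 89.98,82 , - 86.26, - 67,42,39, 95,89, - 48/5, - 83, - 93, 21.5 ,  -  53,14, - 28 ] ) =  [-93, - 89.98, - 86.26 , - 83, - 69, - 67,-53,- 28, - 48/5, 85/16, 14, 21.5,39,42,  82,89,95 ]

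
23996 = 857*28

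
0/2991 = 0  =  0.00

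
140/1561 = 20/223 = 0.09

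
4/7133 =4/7133 =0.00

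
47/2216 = 47/2216 =0.02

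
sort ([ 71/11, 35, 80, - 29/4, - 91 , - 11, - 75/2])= [ - 91 , - 75/2, - 11, - 29/4, 71/11, 35,80]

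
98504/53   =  1858 +30/53 = 1858.57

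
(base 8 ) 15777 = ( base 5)212132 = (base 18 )1423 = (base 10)7167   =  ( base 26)AFH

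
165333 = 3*55111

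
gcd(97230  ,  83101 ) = 1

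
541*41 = 22181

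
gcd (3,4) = 1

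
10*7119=71190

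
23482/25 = 939 + 7/25 = 939.28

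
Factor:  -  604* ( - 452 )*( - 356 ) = - 97190848 = - 2^6*89^1*113^1*151^1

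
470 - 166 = 304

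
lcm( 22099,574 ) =44198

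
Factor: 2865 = 3^1*5^1*191^1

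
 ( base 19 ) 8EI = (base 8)6144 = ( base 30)3fm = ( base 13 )15A0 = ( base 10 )3172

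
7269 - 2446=4823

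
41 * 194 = 7954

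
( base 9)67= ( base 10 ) 61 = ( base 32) 1T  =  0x3d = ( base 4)331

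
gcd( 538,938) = 2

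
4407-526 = 3881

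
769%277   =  215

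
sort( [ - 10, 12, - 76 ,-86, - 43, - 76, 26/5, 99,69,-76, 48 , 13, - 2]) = [ - 86 , - 76,  -  76, - 76, - 43,  -  10, - 2,  26/5, 12,13,48, 69,99]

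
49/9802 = 49/9802  =  0.00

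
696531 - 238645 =457886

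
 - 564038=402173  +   - 966211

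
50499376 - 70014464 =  - 19515088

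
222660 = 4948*45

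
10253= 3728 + 6525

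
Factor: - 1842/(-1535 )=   2^1*3^1*5^( - 1) = 6/5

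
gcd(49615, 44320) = 5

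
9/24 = 3/8=0.38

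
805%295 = 215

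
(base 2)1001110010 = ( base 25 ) 101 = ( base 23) 145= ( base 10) 626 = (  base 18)1GE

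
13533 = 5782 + 7751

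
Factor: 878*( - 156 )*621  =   - 85057128 = - 2^3 * 3^4*13^1*23^1*439^1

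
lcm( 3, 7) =21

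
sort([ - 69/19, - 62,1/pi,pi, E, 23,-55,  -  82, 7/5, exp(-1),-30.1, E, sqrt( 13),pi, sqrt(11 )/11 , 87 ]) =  [ - 82, - 62, - 55, - 30.1,-69/19, sqrt( 11)/11,1/pi, exp( - 1), 7/5, E, E , pi,pi,sqrt ( 13) , 23,87 ] 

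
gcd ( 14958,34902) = 4986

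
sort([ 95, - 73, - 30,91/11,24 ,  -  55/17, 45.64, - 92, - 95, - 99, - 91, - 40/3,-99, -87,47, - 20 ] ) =[ - 99,- 99, - 95,  -  92, - 91, - 87 , - 73, - 30, - 20, - 40/3,-55/17,  91/11,24, 45.64, 47, 95]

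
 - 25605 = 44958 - 70563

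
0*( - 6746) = 0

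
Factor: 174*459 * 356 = 28432296 = 2^3 * 3^4*17^1*29^1*89^1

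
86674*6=520044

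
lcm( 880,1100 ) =4400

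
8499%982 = 643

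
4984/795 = 4984/795= 6.27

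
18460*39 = 719940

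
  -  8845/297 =  -  30+65/297 = - 29.78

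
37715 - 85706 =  - 47991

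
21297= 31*687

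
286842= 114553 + 172289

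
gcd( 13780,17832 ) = 4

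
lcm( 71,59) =4189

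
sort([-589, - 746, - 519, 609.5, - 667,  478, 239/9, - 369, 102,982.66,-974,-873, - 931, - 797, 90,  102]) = [ - 974,  -  931,-873,-797, - 746, - 667, - 589, - 519, - 369,239/9 , 90, 102, 102, 478, 609.5, 982.66 ]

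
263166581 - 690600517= -427433936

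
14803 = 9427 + 5376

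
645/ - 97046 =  - 645/97046 = - 0.01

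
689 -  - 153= 842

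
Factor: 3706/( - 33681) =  - 34/309=- 2^1*3^ ( - 1)*17^1*103^(-1 ) 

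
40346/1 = 40346  =  40346.00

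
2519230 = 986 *2555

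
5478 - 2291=3187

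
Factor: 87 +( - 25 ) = 2^1*  31^1 = 62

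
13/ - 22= - 13/22=- 0.59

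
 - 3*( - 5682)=17046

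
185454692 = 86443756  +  99010936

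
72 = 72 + 0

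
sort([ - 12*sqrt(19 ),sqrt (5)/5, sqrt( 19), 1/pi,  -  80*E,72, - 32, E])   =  [-80 * E, - 12*sqrt( 19 ), - 32, 1/pi, sqrt( 5)/5 , E, sqrt( 19), 72] 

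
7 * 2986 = 20902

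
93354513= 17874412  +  75480101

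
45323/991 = 45+728/991 = 45.73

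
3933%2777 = 1156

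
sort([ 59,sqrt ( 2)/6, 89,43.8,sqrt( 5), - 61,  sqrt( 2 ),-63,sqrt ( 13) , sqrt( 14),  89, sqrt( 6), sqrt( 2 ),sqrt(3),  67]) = [ -63, - 61,sqrt( 2)/6,sqrt( 2 ),sqrt( 2) , sqrt( 3 ),sqrt(5),sqrt(6),sqrt( 13 ),sqrt (14),43.8,59,67, 89, 89]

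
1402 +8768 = 10170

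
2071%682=25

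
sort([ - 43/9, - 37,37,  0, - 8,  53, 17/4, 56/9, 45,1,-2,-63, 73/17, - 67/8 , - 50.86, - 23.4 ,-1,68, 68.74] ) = [- 63, - 50.86, - 37, - 23.4,  -  67/8,-8, - 43/9, - 2,  -  1, 0,1 , 17/4, 73/17,56/9, 37,45, 53, 68,68.74 ] 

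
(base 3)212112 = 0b1001111011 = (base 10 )635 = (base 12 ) 44B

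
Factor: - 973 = -7^1*139^1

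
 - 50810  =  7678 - 58488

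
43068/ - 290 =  - 149+71/145 = - 148.51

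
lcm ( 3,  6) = 6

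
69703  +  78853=148556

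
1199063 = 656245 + 542818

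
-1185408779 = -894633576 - 290775203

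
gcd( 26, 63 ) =1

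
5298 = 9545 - 4247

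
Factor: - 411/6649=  - 3^1*61^ ( - 1)*109^(-1 )*137^1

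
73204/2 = 36602 = 36602.00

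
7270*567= 4122090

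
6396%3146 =104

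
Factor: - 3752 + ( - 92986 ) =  - 96738 = - 2^1*3^1*23^1*701^1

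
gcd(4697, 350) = 7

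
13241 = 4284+8957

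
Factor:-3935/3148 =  - 2^(-2 )*5^1 = -5/4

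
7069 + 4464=11533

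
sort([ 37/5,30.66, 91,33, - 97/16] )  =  [ - 97/16,37/5, 30.66,33,91]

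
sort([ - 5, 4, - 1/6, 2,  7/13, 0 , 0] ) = [ - 5 , - 1/6, 0,  0, 7/13, 2, 4]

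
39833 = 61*653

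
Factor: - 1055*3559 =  - 5^1*211^1*3559^1 = - 3754745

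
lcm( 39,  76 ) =2964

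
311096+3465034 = 3776130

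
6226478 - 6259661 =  - 33183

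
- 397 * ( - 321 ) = 127437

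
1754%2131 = 1754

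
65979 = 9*7331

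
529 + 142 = 671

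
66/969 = 22/323 = 0.07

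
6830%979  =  956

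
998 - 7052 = -6054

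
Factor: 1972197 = 3^2*219133^1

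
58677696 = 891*65856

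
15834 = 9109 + 6725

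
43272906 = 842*51393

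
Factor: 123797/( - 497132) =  - 2^( - 2)*37^( - 1)* 43^1*2879^1*3359^(- 1 ) 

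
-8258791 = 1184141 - 9442932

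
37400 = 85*440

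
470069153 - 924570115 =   -  454500962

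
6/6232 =3/3116 = 0.00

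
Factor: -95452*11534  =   - 2^3*7^2*73^1 *79^1*487^1=- 1100943368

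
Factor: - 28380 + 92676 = 2^3*3^2*19^1*47^1=64296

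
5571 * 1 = 5571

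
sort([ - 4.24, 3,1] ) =[ - 4.24,1, 3]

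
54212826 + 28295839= 82508665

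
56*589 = 32984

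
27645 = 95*291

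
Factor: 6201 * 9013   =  55889613 = 3^2*13^1*53^1 * 9013^1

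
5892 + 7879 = 13771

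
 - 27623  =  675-28298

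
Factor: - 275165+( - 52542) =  - 327707^1= - 327707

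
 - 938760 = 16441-955201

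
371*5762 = 2137702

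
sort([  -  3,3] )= [ - 3, 3 ]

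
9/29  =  9/29  =  0.31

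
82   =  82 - 0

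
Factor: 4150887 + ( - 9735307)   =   - 2^2*5^1 * 279221^1 = - 5584420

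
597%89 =63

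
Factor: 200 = 2^3 * 5^2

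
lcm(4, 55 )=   220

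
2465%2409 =56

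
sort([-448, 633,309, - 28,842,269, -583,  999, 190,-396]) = [ - 583, - 448, - 396, - 28,190,269,  309,633 , 842 , 999 ]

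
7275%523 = 476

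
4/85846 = 2/42923=0.00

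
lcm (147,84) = 588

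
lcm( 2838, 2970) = 127710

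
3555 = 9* 395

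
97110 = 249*390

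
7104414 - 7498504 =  - 394090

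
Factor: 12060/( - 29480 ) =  - 9/22 = - 2^( - 1 )*3^2*11^ ( - 1 ) 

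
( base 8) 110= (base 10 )72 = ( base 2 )1001000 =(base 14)52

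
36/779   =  36/779 = 0.05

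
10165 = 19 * 535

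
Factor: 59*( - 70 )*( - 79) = 2^1*5^1*7^1 * 59^1*79^1  =  326270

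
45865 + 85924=131789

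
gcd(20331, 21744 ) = 9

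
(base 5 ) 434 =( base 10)119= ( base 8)167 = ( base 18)6B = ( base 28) 47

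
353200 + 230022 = 583222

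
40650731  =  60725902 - 20075171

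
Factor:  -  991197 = - 3^5*4079^1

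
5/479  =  5/479 =0.01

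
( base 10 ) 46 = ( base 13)37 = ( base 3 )1201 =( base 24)1m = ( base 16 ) 2e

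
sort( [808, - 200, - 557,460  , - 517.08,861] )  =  [ - 557 , - 517.08,-200,460, 808,861]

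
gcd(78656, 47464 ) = 8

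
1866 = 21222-19356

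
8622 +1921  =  10543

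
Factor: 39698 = 2^1 * 23^1 * 863^1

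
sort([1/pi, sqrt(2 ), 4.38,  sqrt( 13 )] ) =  [1/pi,sqrt( 2), sqrt(13 ), 4.38]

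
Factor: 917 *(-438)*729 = -292799934 = -2^1*3^7*7^1*73^1*131^1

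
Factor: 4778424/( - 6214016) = - 597303/776752= - 2^(-4 )*3^2*7^1*19^1*43^ ( - 1)*499^1*1129^( - 1) 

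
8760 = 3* 2920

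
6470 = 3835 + 2635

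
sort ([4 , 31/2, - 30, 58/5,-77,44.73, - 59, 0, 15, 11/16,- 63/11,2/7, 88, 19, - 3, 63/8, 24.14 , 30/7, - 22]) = [ - 77  ,  -  59, - 30, - 22,-63/11 , - 3,0, 2/7, 11/16,  4, 30/7 , 63/8, 58/5, 15,  31/2, 19, 24.14, 44.73, 88] 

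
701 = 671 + 30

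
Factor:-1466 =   -  2^1* 733^1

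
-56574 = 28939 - 85513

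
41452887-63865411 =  - 22412524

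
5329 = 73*73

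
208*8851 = 1841008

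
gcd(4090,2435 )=5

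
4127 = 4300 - 173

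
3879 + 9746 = 13625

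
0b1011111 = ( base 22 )47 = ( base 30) 35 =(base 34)2R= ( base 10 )95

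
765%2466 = 765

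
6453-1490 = 4963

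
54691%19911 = 14869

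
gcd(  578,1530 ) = 34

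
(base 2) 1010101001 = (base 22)18L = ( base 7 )1662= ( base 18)21f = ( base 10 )681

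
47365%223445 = 47365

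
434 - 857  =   - 423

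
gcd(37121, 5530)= 7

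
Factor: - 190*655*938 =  - 116734100 = -2^2*5^2*7^1*19^1*67^1*131^1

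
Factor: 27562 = 2^1 * 13781^1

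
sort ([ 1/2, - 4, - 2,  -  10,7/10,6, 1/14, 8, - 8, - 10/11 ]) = [ - 10, - 8, - 4, - 2, - 10/11,  1/14,1/2,7/10, 6,8]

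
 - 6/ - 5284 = 3/2642 = 0.00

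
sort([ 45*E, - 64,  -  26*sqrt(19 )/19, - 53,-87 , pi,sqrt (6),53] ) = [-87, - 64, - 53,  -  26*sqrt ( 19 )/19, sqrt (6), pi, 53,45 * E]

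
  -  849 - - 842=-7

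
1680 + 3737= 5417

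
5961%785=466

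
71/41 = 71/41= 1.73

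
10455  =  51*205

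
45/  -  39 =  - 2 + 11/13 = -1.15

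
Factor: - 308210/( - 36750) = 3^( - 1 ) * 5^( - 2 )*17^1*37^1 = 629/75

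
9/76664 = 9/76664 = 0.00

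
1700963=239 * 7117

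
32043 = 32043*1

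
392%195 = 2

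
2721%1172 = 377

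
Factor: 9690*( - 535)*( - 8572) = 2^3*3^1*5^2*17^1*19^1* 107^1*2143^1 = 44438533800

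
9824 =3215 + 6609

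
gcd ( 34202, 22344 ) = 98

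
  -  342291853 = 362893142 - 705184995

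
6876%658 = 296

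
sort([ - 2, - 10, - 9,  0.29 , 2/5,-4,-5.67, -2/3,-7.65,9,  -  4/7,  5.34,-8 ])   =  [-10,-9,-8 , - 7.65,-5.67, - 4,-2, - 2/3,-4/7,0.29, 2/5,  5.34, 9]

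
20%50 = 20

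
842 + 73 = 915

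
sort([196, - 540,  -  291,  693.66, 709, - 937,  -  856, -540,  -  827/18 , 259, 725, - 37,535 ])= [-937, - 856, - 540, - 540, - 291, - 827/18,  -  37,196,259,535, 693.66,709, 725 ] 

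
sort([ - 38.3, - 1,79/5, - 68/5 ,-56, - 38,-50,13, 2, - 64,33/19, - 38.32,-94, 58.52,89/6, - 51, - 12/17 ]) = [ - 94, -64, - 56, -51, - 50,-38.32,  -  38.3, - 38, - 68/5, - 1,  -  12/17,33/19, 2,  13, 89/6,79/5,58.52] 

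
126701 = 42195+84506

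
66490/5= 13298=13298.00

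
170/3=56 + 2/3 = 56.67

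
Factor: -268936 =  - 2^3*33617^1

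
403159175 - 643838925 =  - 240679750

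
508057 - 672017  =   - 163960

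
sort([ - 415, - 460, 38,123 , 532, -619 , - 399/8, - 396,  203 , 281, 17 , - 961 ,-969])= [-969, - 961 ,-619, - 460,-415,-396, - 399/8  ,  17,38,123, 203,  281, 532] 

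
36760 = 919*40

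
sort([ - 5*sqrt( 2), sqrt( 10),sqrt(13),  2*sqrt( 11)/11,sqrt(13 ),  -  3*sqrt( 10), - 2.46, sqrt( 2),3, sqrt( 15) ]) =[ - 3*sqrt (10 ), - 5*sqrt( 2 ),  -  2.46,2*sqrt( 11)/11,sqrt( 2 ), 3, sqrt( 10 ),sqrt( 13), sqrt( 13 ), sqrt( 15)]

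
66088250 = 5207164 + 60881086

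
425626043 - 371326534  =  54299509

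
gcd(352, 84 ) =4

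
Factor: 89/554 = 2^(-1)*89^1*277^( - 1)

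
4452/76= 1113/19 = 58.58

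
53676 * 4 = 214704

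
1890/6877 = 1890/6877 = 0.27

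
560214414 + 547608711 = 1107823125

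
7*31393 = 219751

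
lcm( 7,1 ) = 7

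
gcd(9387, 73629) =9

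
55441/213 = 55441/213 = 260.29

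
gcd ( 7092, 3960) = 36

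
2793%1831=962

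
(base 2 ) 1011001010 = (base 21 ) 1d0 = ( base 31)N1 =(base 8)1312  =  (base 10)714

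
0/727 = 0 =0.00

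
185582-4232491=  - 4046909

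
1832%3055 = 1832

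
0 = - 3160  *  0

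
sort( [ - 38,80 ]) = [ -38, 80]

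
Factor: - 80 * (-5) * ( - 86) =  - 34400=- 2^5 * 5^2*43^1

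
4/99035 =4/99035 = 0.00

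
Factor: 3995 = 5^1 * 17^1*47^1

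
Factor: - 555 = -3^1*5^1*37^1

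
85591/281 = 85591/281 =304.59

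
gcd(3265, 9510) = 5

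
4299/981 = 4 + 125/327 =4.38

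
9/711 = 1/79=0.01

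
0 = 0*23208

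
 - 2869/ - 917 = 2869/917 = 3.13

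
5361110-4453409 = 907701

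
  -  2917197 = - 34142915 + 31225718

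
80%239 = 80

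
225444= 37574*6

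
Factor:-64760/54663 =- 2^3*3^( - 1 ) *5^1 * 7^( - 1 ) * 19^( - 1)*137^(-1 )*1619^1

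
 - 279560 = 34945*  ( - 8)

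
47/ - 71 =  - 1  +  24/71 = - 0.66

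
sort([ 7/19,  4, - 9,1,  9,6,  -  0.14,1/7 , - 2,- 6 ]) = [ - 9, - 6, - 2 , - 0.14,1/7,7/19 , 1, 4,6,  9 ] 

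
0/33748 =0= 0.00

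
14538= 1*14538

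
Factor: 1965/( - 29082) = -5/74 = - 2^( - 1 )*5^1*37^( - 1)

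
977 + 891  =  1868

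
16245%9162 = 7083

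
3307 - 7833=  - 4526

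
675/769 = 675/769 = 0.88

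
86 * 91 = 7826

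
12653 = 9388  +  3265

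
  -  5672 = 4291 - 9963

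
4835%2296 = 243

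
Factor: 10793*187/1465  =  2018291/1465 = 5^( - 1)*11^1* 17^1*43^1*251^1*293^( - 1) 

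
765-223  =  542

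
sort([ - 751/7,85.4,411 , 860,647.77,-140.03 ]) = [ - 140.03,-751/7,85.4, 411, 647.77 , 860 ]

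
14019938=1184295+12835643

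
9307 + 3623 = 12930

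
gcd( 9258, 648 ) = 6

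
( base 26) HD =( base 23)JI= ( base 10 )455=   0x1C7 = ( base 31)EL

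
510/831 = 170/277  =  0.61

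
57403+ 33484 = 90887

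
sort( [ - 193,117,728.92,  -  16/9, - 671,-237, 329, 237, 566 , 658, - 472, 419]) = [ - 671,-472, - 237,-193, - 16/9 , 117, 237, 329, 419,566, 658, 728.92]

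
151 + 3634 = 3785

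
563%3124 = 563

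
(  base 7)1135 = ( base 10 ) 418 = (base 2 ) 110100010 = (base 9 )514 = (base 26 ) g2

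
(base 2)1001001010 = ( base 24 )10a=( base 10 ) 586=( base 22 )14E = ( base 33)HP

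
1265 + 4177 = 5442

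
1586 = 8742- 7156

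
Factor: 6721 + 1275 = 7996= 2^2*1999^1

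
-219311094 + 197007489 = - 22303605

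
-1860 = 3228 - 5088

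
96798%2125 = 1173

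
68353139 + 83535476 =151888615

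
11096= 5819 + 5277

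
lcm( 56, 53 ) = 2968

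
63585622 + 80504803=144090425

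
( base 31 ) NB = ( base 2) 1011010100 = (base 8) 1324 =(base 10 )724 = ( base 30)O4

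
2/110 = 1/55 = 0.02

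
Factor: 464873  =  19^1*43^1*569^1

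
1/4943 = 1/4943 = 0.00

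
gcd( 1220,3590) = 10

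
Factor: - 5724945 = -3^3*5^1*42407^1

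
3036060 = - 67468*( - 45 ) 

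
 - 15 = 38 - 53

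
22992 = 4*5748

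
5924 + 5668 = 11592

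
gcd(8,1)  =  1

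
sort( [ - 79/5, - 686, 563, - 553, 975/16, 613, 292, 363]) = [ - 686,-553, - 79/5, 975/16, 292,363, 563, 613 ]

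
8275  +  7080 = 15355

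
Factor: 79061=173^1*457^1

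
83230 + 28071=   111301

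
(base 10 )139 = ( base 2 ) 10001011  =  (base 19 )76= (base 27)54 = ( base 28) 4R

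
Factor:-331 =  - 331^1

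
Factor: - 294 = - 2^1*3^1*7^2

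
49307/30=1643 + 17/30 = 1643.57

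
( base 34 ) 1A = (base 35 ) 19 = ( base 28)1g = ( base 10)44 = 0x2C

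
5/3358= 5/3358 = 0.00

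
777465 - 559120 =218345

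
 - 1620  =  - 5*324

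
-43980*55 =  - 2418900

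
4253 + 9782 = 14035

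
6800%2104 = 488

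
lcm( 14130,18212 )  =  819540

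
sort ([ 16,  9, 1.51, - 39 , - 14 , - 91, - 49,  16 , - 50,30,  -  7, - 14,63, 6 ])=[- 91,-50, - 49,- 39 , - 14 , - 14, - 7, 1.51 , 6,9,16, 16, 30, 63 ] 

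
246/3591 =82/1197 = 0.07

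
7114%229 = 15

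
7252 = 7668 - 416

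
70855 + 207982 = 278837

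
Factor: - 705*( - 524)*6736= 2488413120 = 2^6*3^1 * 5^1 *47^1*131^1*421^1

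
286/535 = 286/535  =  0.53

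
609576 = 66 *9236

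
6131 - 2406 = 3725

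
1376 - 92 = 1284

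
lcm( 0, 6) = 0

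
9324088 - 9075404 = 248684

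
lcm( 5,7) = 35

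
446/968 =223/484 = 0.46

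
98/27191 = 98/27191 = 0.00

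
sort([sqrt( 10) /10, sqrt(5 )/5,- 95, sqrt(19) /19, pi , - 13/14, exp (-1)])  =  [-95, - 13/14,  sqrt(19)/19,sqrt( 10)/10 , exp( - 1 ), sqrt( 5)/5,pi]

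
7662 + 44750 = 52412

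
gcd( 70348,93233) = 1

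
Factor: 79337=79337^1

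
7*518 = 3626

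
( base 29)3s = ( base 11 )A5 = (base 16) 73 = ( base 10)115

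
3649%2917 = 732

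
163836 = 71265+92571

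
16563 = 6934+9629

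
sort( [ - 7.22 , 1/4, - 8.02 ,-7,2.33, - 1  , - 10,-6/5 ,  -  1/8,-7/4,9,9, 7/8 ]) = [ - 10 , - 8.02,-7.22, - 7,-7/4,-6/5,-1,  -  1/8,  1/4,7/8,2.33, 9,  9]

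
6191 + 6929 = 13120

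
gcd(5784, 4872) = 24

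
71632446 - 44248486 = 27383960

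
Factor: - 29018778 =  - 2^1*3^1*23^1*439^1 * 479^1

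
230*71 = 16330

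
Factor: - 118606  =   - 2^1 * 31^1 * 1913^1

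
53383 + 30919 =84302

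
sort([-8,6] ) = [-8, 6]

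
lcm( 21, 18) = 126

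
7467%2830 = 1807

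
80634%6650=834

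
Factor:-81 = -3^4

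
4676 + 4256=8932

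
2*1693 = 3386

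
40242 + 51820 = 92062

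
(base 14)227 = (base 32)db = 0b110101011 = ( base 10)427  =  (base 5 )3202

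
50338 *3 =151014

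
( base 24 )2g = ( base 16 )40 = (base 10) 64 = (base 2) 1000000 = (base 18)3a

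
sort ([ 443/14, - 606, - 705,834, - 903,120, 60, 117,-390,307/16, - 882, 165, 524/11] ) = [-903, - 882,  -  705, - 606, - 390,307/16,443/14,524/11,  60, 117,120, 165 , 834] 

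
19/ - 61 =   -  19/61 = - 0.31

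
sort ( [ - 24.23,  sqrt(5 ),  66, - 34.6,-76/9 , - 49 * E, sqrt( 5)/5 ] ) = [ - 49*E,-34.6, - 24.23, - 76/9,sqrt(5 ) /5,sqrt(5),66]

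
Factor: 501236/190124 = 11^( - 1)*29^1 = 29/11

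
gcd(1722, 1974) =42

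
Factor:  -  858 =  - 2^1*3^1*11^1*13^1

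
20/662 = 10/331=0.03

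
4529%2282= 2247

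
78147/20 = 3907 + 7/20 = 3907.35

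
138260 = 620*223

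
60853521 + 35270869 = 96124390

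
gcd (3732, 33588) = 3732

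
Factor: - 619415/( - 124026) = 2^( - 1)*3^(-1)*5^1*7^( - 1 )*43^2 * 67^1*2953^( - 1)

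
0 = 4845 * 0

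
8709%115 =84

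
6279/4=6279/4  =  1569.75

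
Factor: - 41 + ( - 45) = - 2^1*43^1  =  - 86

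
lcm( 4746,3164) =9492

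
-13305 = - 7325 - 5980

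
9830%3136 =422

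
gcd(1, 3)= 1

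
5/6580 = 1/1316 = 0.00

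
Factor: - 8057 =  - 7^1*1151^1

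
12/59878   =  6/29939= 0.00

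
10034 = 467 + 9567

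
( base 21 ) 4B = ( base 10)95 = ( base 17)5a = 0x5f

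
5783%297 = 140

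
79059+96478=175537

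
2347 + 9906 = 12253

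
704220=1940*363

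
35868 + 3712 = 39580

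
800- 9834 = - 9034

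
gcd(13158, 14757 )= 3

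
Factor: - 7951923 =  - 3^2 * 7^1*113^1*1117^1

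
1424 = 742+682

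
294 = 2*147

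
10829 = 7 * 1547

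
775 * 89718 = 69531450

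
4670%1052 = 462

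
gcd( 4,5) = 1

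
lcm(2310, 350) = 11550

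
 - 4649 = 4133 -8782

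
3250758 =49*66342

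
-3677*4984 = -18326168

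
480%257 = 223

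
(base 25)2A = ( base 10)60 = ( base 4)330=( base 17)39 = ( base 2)111100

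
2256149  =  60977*37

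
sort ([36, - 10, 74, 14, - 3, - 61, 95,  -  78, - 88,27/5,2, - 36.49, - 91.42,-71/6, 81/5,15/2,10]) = [  -  91.42, - 88, - 78, - 61, - 36.49, - 71/6,  -  10,-3,2, 27/5, 15/2, 10,14, 81/5 , 36,74, 95]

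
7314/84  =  1219/14 = 87.07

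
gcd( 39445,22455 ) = 5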